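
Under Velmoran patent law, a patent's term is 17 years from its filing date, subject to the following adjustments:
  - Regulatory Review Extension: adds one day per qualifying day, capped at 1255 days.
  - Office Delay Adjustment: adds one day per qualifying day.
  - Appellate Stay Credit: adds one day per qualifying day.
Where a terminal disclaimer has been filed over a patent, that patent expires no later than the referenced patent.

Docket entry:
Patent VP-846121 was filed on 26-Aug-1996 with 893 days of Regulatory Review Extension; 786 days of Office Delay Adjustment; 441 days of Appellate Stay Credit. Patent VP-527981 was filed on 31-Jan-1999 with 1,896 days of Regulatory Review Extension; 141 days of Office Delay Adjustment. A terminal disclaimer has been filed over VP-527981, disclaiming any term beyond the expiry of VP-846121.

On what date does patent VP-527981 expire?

2019-06-16

Natural term of VP-527981:
  Base: filing + 17 years → 31 January 2016.
  Regulatory Review Extension: 1896 days claimed exceeds the 1255-day cap, so +1255 days → 9 July 2019.
  Office Delay Adjustment: +141 days → 27 November 2019.
Expiry of referenced patent VP-846121:
  Base: filing + 17 years → 26 August 2013.
  Regulatory Review Extension: 893 days (within the 1255-day cap) → +893 days → 5 February 2016.
  Office Delay Adjustment: +786 days → 1 April 2018.
  Appellate Stay Credit: +441 days → 16 June 2019.
Terminal disclaimer: VP-527981 expires on the earlier of 27 November 2019 and 16 June 2019.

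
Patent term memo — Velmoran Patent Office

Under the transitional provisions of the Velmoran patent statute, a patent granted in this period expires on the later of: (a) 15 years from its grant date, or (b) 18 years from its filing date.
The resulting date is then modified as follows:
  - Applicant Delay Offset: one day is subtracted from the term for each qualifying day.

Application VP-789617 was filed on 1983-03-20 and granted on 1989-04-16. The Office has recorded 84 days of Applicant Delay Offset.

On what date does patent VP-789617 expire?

(a) grant + 15 years → 16 April 2004.
(b) filing + 18 years → 20 March 2001.
Later of the two: 16 April 2004.
Applicant Delay Offset: −84 days → 23 January 2004.

2004-01-23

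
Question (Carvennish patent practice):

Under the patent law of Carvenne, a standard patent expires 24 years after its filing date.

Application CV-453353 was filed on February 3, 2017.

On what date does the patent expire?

February 3, 2041

Filing date + 24 years → 3 February 2041.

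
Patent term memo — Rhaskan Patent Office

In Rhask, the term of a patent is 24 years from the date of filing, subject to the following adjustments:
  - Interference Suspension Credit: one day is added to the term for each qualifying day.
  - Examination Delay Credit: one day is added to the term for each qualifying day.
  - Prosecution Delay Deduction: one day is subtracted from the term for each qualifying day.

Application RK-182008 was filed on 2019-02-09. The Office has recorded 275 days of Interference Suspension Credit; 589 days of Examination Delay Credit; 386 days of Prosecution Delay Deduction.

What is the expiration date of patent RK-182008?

2044-06-01

Base term: filing date + 24 years → 9 February 2043.
Interference Suspension Credit: +275 days → 11 November 2043.
Examination Delay Credit: +589 days → 22 June 2045.
Prosecution Delay Deduction: −386 days → 1 June 2044.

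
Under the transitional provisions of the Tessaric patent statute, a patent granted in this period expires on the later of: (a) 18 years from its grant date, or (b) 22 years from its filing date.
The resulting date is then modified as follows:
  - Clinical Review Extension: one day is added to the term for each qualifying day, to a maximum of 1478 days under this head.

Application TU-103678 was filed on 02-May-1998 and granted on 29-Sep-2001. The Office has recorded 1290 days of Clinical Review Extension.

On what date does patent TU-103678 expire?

(a) grant + 18 years → 29 September 2019.
(b) filing + 22 years → 2 May 2020.
Later of the two: 2 May 2020.
Clinical Review Extension: 1290 days (within the 1478-day cap) → +1290 days → 13 November 2023.

2023-11-13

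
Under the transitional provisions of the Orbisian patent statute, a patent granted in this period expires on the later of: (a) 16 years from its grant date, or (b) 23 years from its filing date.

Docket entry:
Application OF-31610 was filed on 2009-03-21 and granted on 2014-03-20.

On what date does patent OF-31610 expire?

2032-03-21

(a) grant + 16 years → 20 March 2030.
(b) filing + 23 years → 21 March 2032.
Later of the two: 21 March 2032.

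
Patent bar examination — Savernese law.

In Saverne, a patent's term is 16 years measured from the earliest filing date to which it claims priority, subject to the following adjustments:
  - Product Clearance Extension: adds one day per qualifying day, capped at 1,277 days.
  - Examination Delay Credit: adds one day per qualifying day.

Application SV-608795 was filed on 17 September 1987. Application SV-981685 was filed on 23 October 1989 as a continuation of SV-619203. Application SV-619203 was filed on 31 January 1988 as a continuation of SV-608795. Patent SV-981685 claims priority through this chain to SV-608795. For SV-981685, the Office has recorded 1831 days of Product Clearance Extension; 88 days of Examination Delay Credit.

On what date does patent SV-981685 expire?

Earliest priority filing: 17 September 1987.
Base term: 17 September 1987 + 16 years → 17 September 2003.
Product Clearance Extension: 1831 days claimed exceeds the 1277-day cap, so +1277 days → 17 March 2007.
Examination Delay Credit: +88 days → 13 June 2007.

2007-06-13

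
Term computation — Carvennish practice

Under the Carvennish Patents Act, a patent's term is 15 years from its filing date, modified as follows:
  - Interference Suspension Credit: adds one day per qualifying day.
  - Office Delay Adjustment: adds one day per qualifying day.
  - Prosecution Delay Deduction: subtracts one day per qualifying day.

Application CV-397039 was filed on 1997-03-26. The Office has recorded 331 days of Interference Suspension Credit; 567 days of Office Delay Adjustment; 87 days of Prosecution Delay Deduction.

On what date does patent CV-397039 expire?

June 15, 2014

Base term: filing date + 15 years → 26 March 2012.
Interference Suspension Credit: +331 days → 20 February 2013.
Office Delay Adjustment: +567 days → 10 September 2014.
Prosecution Delay Deduction: −87 days → 15 June 2014.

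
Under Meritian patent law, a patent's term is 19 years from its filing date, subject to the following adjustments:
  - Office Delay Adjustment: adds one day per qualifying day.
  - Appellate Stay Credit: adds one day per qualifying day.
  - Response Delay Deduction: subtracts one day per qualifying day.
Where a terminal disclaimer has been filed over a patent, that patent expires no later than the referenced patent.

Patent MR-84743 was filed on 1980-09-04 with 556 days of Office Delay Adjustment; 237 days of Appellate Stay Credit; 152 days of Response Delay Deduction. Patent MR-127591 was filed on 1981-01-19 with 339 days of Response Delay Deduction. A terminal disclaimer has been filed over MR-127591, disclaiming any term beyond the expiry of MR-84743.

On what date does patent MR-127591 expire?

Natural term of MR-127591:
  Base: filing + 19 years → 19 January 2000.
  Response Delay Deduction: −339 days → 14 February 1999.
Expiry of referenced patent MR-84743:
  Base: filing + 19 years → 4 September 1999.
  Office Delay Adjustment: +556 days → 13 March 2001.
  Appellate Stay Credit: +237 days → 5 November 2001.
  Response Delay Deduction: −152 days → 6 June 2001.
Terminal disclaimer: MR-127591 expires on the earlier of 14 February 1999 and 6 June 2001.

February 14, 1999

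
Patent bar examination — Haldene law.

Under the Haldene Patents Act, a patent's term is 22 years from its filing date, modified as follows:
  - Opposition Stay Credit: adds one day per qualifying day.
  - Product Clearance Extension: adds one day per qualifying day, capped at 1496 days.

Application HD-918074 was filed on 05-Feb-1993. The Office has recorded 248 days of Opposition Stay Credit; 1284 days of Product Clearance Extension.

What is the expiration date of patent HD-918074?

April 17, 2019

Base term: filing date + 22 years → 5 February 2015.
Opposition Stay Credit: +248 days → 11 October 2015.
Product Clearance Extension: 1284 days (within the 1496-day cap) → +1284 days → 17 April 2019.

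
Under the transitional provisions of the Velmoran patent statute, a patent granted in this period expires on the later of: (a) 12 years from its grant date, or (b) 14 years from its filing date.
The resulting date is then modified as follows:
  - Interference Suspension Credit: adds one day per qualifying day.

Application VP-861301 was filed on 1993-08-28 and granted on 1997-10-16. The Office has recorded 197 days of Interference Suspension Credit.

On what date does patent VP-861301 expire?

(a) grant + 12 years → 16 October 2009.
(b) filing + 14 years → 28 August 2007.
Later of the two: 16 October 2009.
Interference Suspension Credit: +197 days → 1 May 2010.

May 1, 2010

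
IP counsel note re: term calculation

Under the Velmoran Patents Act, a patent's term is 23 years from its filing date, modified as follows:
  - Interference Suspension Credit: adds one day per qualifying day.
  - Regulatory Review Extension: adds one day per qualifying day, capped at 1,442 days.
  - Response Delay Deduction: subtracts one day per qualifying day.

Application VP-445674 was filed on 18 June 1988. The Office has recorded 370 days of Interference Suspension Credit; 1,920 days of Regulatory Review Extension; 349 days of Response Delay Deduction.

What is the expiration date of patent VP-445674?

June 20, 2015

Base term: filing date + 23 years → 18 June 2011.
Interference Suspension Credit: +370 days → 22 June 2012.
Regulatory Review Extension: 1920 days claimed exceeds the 1442-day cap, so +1442 days → 3 June 2016.
Response Delay Deduction: −349 days → 20 June 2015.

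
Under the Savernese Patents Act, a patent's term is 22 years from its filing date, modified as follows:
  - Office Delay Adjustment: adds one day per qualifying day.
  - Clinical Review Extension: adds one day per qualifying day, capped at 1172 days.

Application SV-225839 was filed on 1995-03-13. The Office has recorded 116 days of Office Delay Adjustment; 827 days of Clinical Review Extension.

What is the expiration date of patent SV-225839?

Base term: filing date + 22 years → 13 March 2017.
Office Delay Adjustment: +116 days → 7 July 2017.
Clinical Review Extension: 827 days (within the 1172-day cap) → +827 days → 12 October 2019.

October 12, 2019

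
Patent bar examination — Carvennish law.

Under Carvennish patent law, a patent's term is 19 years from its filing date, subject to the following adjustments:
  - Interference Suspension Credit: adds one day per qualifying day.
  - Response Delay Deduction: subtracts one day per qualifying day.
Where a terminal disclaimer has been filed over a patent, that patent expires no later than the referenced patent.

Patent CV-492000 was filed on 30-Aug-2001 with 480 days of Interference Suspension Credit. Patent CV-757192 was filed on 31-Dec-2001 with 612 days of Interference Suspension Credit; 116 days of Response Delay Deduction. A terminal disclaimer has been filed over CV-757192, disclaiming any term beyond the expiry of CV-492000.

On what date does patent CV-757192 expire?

December 23, 2021

Natural term of CV-757192:
  Base: filing + 19 years → 31 December 2020.
  Interference Suspension Credit: +612 days → 4 September 2022.
  Response Delay Deduction: −116 days → 11 May 2022.
Expiry of referenced patent CV-492000:
  Base: filing + 19 years → 30 August 2020.
  Interference Suspension Credit: +480 days → 23 December 2021.
Terminal disclaimer: CV-757192 expires on the earlier of 11 May 2022 and 23 December 2021.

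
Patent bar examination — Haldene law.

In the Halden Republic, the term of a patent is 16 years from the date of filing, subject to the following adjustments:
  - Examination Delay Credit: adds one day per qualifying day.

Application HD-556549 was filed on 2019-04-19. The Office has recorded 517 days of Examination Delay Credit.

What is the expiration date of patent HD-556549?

2036-09-17

Base term: filing date + 16 years → 19 April 2035.
Examination Delay Credit: +517 days → 17 September 2036.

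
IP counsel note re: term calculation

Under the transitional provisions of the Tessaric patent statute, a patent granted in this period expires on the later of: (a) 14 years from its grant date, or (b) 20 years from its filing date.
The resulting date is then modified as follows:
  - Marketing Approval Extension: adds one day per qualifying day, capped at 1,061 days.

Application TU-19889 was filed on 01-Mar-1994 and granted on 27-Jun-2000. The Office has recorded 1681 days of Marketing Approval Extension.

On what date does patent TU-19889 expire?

2017-05-23

(a) grant + 14 years → 27 June 2014.
(b) filing + 20 years → 1 March 2014.
Later of the two: 27 June 2014.
Marketing Approval Extension: 1681 days claimed exceeds the 1061-day cap, so +1061 days → 23 May 2017.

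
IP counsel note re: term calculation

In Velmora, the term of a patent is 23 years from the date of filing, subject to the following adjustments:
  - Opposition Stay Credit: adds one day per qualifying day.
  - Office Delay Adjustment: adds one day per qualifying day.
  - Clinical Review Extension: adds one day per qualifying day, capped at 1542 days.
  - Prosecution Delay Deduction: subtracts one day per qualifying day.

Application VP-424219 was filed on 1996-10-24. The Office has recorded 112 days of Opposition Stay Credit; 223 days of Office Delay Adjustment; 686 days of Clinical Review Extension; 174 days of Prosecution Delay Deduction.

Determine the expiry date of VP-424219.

Base term: filing date + 23 years → 24 October 2019.
Opposition Stay Credit: +112 days → 13 February 2020.
Office Delay Adjustment: +223 days → 23 September 2020.
Clinical Review Extension: 686 days (within the 1542-day cap) → +686 days → 10 August 2022.
Prosecution Delay Deduction: −174 days → 17 February 2022.

February 17, 2022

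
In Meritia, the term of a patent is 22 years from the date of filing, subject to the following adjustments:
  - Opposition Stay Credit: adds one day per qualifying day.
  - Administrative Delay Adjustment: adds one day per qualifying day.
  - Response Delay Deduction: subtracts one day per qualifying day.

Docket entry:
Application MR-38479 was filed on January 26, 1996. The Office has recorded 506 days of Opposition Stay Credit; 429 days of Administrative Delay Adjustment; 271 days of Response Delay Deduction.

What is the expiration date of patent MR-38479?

Base term: filing date + 22 years → 26 January 2018.
Opposition Stay Credit: +506 days → 16 June 2019.
Administrative Delay Adjustment: +429 days → 18 August 2020.
Response Delay Deduction: −271 days → 21 November 2019.

2019-11-21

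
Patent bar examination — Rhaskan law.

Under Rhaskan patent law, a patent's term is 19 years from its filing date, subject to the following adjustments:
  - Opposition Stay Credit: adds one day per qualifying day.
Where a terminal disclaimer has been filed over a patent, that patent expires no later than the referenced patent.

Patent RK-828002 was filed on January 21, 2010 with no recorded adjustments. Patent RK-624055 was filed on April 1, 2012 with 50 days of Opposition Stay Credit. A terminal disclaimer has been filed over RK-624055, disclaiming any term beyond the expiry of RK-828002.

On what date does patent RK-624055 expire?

2029-01-21

Natural term of RK-624055:
  Base: filing + 19 years → 1 April 2031.
  Opposition Stay Credit: +50 days → 21 May 2031.
Expiry of referenced patent RK-828002:
  Base: filing + 19 years → 21 January 2029.
Terminal disclaimer: RK-624055 expires on the earlier of 21 May 2031 and 21 January 2029.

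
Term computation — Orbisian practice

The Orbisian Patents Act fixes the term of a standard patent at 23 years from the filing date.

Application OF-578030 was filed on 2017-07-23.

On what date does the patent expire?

2040-07-23

Filing date + 23 years → 23 July 2040.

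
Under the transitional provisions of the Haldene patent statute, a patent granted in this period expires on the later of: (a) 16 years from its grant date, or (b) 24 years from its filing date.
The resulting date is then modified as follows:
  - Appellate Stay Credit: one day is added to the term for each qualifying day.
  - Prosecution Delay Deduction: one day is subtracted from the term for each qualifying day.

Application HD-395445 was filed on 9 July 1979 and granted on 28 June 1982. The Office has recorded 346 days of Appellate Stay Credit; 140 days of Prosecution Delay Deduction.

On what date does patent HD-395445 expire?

January 31, 2004

(a) grant + 16 years → 28 June 1998.
(b) filing + 24 years → 9 July 2003.
Later of the two: 9 July 2003.
Appellate Stay Credit: +346 days → 19 June 2004.
Prosecution Delay Deduction: −140 days → 31 January 2004.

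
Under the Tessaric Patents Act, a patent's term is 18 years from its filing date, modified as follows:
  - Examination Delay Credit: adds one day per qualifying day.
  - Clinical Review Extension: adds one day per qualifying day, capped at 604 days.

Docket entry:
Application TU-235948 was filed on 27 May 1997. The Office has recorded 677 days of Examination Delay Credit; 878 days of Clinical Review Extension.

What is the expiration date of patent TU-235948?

Base term: filing date + 18 years → 27 May 2015.
Examination Delay Credit: +677 days → 3 April 2017.
Clinical Review Extension: 878 days claimed exceeds the 604-day cap, so +604 days → 28 November 2018.

November 28, 2018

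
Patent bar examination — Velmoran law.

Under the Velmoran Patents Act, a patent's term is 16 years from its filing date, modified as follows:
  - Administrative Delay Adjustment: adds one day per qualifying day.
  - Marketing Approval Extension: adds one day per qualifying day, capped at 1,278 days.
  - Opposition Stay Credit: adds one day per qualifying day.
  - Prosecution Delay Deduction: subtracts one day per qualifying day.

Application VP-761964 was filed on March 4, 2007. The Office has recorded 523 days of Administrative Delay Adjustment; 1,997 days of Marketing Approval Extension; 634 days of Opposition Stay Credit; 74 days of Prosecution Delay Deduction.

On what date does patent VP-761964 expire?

August 20, 2029

Base term: filing date + 16 years → 4 March 2023.
Administrative Delay Adjustment: +523 days → 8 August 2024.
Marketing Approval Extension: 1997 days claimed exceeds the 1278-day cap, so +1278 days → 7 February 2028.
Opposition Stay Credit: +634 days → 2 November 2029.
Prosecution Delay Deduction: −74 days → 20 August 2029.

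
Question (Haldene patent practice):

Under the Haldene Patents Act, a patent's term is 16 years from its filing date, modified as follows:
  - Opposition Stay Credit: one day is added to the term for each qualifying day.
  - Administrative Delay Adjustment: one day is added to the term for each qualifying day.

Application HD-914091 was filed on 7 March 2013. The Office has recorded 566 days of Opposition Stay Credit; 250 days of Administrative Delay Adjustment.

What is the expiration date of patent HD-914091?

Base term: filing date + 16 years → 7 March 2029.
Opposition Stay Credit: +566 days → 24 September 2030.
Administrative Delay Adjustment: +250 days → 1 June 2031.

2031-06-01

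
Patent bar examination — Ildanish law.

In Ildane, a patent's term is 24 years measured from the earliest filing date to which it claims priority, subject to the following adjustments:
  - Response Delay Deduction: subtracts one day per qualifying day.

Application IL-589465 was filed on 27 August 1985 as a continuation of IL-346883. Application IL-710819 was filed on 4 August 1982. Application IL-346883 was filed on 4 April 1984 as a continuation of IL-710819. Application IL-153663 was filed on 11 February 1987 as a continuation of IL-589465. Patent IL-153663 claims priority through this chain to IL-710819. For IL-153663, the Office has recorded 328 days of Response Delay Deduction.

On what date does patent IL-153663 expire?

September 10, 2005

Earliest priority filing: 4 August 1982.
Base term: 4 August 1982 + 24 years → 4 August 2006.
Response Delay Deduction: −328 days → 10 September 2005.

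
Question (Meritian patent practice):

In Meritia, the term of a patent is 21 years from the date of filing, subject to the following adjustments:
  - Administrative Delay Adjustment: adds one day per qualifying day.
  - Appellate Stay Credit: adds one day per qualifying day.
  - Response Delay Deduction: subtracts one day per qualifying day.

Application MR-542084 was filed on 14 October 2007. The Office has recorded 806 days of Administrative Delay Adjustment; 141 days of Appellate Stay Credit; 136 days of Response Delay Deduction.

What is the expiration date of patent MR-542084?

January 3, 2031

Base term: filing date + 21 years → 14 October 2028.
Administrative Delay Adjustment: +806 days → 29 December 2030.
Appellate Stay Credit: +141 days → 19 May 2031.
Response Delay Deduction: −136 days → 3 January 2031.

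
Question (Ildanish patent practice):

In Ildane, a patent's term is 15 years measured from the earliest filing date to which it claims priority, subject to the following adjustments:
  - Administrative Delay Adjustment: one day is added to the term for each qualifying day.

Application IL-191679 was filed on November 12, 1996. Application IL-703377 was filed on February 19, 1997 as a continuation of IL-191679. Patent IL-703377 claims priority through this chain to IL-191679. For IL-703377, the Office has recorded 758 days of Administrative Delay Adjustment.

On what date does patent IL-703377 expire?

December 9, 2013

Earliest priority filing: 12 November 1996.
Base term: 12 November 1996 + 15 years → 12 November 2011.
Administrative Delay Adjustment: +758 days → 9 December 2013.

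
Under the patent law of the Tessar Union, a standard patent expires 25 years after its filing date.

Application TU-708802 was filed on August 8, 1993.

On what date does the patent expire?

Filing date + 25 years → 8 August 2018.

August 8, 2018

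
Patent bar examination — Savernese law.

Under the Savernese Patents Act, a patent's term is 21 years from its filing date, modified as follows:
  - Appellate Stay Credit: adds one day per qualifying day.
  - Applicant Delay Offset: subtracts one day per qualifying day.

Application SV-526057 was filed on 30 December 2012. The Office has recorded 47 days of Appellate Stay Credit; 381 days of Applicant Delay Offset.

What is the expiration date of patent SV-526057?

2033-01-30

Base term: filing date + 21 years → 30 December 2033.
Appellate Stay Credit: +47 days → 15 February 2034.
Applicant Delay Offset: −381 days → 30 January 2033.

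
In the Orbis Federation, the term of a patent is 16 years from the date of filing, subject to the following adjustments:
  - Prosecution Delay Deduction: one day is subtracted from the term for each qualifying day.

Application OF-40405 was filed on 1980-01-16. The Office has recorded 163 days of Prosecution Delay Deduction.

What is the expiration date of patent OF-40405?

August 6, 1995

Base term: filing date + 16 years → 16 January 1996.
Prosecution Delay Deduction: −163 days → 6 August 1995.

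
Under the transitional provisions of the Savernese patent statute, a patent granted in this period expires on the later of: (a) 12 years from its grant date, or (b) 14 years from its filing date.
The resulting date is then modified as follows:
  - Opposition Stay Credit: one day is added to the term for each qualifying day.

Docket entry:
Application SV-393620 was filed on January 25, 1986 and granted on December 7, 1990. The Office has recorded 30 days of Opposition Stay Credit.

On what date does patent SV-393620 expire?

2003-01-06

(a) grant + 12 years → 7 December 2002.
(b) filing + 14 years → 25 January 2000.
Later of the two: 7 December 2002.
Opposition Stay Credit: +30 days → 6 January 2003.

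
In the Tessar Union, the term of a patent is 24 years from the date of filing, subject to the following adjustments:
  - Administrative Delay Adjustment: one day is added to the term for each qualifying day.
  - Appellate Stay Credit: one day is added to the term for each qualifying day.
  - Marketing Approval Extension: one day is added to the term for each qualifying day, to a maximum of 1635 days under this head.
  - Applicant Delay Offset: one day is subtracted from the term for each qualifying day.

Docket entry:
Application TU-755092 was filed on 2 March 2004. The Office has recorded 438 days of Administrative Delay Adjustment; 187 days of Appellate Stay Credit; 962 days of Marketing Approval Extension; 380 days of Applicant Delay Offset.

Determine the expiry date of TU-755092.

Base term: filing date + 24 years → 2 March 2028.
Administrative Delay Adjustment: +438 days → 14 May 2029.
Appellate Stay Credit: +187 days → 17 November 2029.
Marketing Approval Extension: 962 days (within the 1635-day cap) → +962 days → 6 July 2032.
Applicant Delay Offset: −380 days → 22 June 2031.

2031-06-22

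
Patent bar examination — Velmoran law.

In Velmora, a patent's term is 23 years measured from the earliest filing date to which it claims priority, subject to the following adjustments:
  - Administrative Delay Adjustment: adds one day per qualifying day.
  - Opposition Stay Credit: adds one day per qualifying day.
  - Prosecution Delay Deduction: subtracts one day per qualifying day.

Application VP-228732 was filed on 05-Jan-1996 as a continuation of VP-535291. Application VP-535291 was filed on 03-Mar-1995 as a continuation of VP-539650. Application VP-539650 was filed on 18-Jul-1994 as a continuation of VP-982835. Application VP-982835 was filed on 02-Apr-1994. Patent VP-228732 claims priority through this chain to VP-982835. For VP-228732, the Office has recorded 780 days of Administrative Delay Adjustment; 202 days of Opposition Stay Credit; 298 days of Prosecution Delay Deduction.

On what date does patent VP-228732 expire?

2019-02-15

Earliest priority filing: 2 April 1994.
Base term: 2 April 1994 + 23 years → 2 April 2017.
Administrative Delay Adjustment: +780 days → 22 May 2019.
Opposition Stay Credit: +202 days → 10 December 2019.
Prosecution Delay Deduction: −298 days → 15 February 2019.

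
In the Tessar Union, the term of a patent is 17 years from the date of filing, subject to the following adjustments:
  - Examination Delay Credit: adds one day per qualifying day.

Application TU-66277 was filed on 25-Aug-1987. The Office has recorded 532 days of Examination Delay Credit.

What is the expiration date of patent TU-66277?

Base term: filing date + 17 years → 25 August 2004.
Examination Delay Credit: +532 days → 8 February 2006.

February 8, 2006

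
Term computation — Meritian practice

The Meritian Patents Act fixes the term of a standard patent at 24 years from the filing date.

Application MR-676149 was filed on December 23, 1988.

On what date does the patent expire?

December 23, 2012

Filing date + 24 years → 23 December 2012.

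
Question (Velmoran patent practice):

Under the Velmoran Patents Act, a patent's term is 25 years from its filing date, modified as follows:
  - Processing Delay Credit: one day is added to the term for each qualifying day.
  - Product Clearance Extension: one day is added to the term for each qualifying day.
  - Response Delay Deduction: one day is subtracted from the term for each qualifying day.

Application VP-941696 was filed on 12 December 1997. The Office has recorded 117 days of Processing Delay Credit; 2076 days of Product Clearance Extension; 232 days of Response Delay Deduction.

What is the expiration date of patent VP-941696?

2028-04-25

Base term: filing date + 25 years → 12 December 2022.
Processing Delay Credit: +117 days → 8 April 2023.
Product Clearance Extension: +2076 days → 13 December 2028.
Response Delay Deduction: −232 days → 25 April 2028.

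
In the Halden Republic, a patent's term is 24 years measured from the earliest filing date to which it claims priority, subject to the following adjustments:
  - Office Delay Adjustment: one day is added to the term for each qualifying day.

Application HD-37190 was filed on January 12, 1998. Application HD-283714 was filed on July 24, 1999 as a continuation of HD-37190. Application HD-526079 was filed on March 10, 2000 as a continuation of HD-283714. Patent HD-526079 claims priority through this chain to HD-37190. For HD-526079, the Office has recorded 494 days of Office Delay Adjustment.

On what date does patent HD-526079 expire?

May 21, 2023

Earliest priority filing: 12 January 1998.
Base term: 12 January 1998 + 24 years → 12 January 2022.
Office Delay Adjustment: +494 days → 21 May 2023.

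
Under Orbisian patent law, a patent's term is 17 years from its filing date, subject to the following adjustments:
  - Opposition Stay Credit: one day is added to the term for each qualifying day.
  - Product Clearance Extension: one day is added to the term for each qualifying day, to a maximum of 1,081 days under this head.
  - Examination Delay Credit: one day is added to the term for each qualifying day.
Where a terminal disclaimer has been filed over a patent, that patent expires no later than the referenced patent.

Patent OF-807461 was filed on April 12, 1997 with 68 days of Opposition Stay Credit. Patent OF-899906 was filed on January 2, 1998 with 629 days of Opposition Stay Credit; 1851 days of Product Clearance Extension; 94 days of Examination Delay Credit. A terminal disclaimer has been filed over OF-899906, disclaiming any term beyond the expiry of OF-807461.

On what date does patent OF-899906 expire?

June 19, 2014

Natural term of OF-899906:
  Base: filing + 17 years → 2 January 2015.
  Opposition Stay Credit: +629 days → 22 September 2016.
  Product Clearance Extension: 1851 days claimed exceeds the 1081-day cap, so +1081 days → 8 September 2019.
  Examination Delay Credit: +94 days → 11 December 2019.
Expiry of referenced patent OF-807461:
  Base: filing + 17 years → 12 April 2014.
  Opposition Stay Credit: +68 days → 19 June 2014.
Terminal disclaimer: OF-899906 expires on the earlier of 11 December 2019 and 19 June 2014.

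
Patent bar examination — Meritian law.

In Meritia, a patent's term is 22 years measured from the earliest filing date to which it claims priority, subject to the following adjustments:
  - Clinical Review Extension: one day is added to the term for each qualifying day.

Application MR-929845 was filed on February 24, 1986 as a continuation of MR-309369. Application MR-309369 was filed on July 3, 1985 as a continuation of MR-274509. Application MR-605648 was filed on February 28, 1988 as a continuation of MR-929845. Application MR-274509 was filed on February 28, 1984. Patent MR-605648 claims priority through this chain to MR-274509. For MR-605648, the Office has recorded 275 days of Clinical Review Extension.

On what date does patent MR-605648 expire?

Earliest priority filing: 28 February 1984.
Base term: 28 February 1984 + 22 years → 28 February 2006.
Clinical Review Extension: +275 days → 30 November 2006.

2006-11-30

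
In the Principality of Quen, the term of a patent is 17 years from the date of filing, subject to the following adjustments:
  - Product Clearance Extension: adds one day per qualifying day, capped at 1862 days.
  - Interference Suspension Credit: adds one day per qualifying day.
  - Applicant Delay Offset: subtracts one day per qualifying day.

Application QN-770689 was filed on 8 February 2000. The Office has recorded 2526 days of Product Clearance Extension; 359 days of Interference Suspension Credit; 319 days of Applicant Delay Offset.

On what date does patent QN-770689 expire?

April 25, 2022

Base term: filing date + 17 years → 8 February 2017.
Product Clearance Extension: 2526 days claimed exceeds the 1862-day cap, so +1862 days → 16 March 2022.
Interference Suspension Credit: +359 days → 10 March 2023.
Applicant Delay Offset: −319 days → 25 April 2022.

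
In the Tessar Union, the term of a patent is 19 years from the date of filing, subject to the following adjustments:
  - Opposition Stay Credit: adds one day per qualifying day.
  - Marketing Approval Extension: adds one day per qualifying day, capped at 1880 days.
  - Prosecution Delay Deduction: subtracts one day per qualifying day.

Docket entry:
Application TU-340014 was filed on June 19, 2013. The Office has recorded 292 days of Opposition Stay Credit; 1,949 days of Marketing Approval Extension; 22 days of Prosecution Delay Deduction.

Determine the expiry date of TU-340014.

Base term: filing date + 19 years → 19 June 2032.
Opposition Stay Credit: +292 days → 7 April 2033.
Marketing Approval Extension: 1949 days claimed exceeds the 1880-day cap, so +1880 days → 31 May 2038.
Prosecution Delay Deduction: −22 days → 9 May 2038.

2038-05-09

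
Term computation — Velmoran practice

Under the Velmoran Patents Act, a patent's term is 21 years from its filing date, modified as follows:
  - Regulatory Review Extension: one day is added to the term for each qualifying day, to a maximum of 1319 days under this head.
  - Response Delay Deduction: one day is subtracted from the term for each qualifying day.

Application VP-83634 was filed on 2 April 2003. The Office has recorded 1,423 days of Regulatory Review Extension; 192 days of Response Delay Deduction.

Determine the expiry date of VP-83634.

Base term: filing date + 21 years → 2 April 2024.
Regulatory Review Extension: 1423 days claimed exceeds the 1319-day cap, so +1319 days → 12 November 2027.
Response Delay Deduction: −192 days → 4 May 2027.

May 4, 2027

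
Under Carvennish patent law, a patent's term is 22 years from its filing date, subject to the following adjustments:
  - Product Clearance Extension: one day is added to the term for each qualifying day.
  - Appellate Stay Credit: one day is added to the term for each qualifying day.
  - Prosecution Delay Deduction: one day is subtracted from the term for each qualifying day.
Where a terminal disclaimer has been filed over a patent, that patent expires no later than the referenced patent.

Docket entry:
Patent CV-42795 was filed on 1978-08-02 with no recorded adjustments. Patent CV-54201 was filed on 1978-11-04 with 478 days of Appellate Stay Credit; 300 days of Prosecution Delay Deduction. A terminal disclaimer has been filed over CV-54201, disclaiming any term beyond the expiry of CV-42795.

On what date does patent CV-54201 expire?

Natural term of CV-54201:
  Base: filing + 22 years → 4 November 2000.
  Appellate Stay Credit: +478 days → 25 February 2002.
  Prosecution Delay Deduction: −300 days → 1 May 2001.
Expiry of referenced patent CV-42795:
  Base: filing + 22 years → 2 August 2000.
Terminal disclaimer: CV-54201 expires on the earlier of 1 May 2001 and 2 August 2000.

August 2, 2000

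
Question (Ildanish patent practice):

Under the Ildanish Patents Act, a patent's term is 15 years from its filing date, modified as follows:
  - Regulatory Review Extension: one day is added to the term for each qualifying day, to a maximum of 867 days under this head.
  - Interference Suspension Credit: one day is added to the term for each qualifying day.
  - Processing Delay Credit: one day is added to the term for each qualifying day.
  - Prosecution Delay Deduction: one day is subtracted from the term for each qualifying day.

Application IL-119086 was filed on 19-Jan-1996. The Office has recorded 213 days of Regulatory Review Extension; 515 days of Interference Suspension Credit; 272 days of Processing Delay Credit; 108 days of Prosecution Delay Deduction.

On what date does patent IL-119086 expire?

Base term: filing date + 15 years → 19 January 2011.
Regulatory Review Extension: 213 days (within the 867-day cap) → +213 days → 20 August 2011.
Interference Suspension Credit: +515 days → 16 January 2013.
Processing Delay Credit: +272 days → 15 October 2013.
Prosecution Delay Deduction: −108 days → 29 June 2013.

2013-06-29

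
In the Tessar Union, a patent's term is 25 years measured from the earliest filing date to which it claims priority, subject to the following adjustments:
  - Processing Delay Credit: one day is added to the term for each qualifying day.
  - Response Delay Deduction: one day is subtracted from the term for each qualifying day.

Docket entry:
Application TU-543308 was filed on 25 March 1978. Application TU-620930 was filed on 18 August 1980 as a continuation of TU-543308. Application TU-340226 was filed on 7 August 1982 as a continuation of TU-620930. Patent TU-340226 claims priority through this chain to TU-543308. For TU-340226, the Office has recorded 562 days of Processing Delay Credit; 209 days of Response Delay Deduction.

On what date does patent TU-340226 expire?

March 12, 2004

Earliest priority filing: 25 March 1978.
Base term: 25 March 1978 + 25 years → 25 March 2003.
Processing Delay Credit: +562 days → 7 October 2004.
Response Delay Deduction: −209 days → 12 March 2004.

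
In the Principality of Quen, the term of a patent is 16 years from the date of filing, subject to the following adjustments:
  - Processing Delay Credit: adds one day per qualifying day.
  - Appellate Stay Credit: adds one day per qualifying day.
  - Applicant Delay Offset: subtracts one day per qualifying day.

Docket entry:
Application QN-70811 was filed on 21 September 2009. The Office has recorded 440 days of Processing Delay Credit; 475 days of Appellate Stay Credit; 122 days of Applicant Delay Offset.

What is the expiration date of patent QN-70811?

Base term: filing date + 16 years → 21 September 2025.
Processing Delay Credit: +440 days → 5 December 2026.
Appellate Stay Credit: +475 days → 24 March 2028.
Applicant Delay Offset: −122 days → 23 November 2027.

November 23, 2027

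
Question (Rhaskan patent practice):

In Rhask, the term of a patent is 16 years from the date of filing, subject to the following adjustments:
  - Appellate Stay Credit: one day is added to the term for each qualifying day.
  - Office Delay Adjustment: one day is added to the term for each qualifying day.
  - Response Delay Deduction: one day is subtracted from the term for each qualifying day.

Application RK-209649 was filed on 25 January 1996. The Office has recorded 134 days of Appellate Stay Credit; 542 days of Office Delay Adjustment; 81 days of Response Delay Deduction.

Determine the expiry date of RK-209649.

September 11, 2013

Base term: filing date + 16 years → 25 January 2012.
Appellate Stay Credit: +134 days → 7 June 2012.
Office Delay Adjustment: +542 days → 1 December 2013.
Response Delay Deduction: −81 days → 11 September 2013.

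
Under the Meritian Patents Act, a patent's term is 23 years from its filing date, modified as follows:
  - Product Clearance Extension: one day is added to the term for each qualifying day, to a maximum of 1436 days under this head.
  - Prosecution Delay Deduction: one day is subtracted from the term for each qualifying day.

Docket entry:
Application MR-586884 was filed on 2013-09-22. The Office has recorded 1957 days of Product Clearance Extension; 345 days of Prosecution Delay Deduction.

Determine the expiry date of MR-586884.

September 18, 2039

Base term: filing date + 23 years → 22 September 2036.
Product Clearance Extension: 1957 days claimed exceeds the 1436-day cap, so +1436 days → 28 August 2040.
Prosecution Delay Deduction: −345 days → 18 September 2039.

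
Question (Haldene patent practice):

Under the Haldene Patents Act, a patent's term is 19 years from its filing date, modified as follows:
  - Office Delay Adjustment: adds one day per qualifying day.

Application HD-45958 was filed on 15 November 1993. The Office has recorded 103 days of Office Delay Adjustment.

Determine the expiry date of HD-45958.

Base term: filing date + 19 years → 15 November 2012.
Office Delay Adjustment: +103 days → 26 February 2013.

February 26, 2013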